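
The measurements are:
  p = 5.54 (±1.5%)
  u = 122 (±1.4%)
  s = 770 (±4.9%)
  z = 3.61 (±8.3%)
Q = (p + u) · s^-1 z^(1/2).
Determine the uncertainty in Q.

Let w = p + u = 128. δw = √(δp² + δu²) = √(0.00691 + 2.92) = 1.71, so δw/w = 0.0134.
Q is then a monomial in w, s, z:
δQ/Q = √((δw/w)² + (-1·δs/s)² + (½·δz/z)²) = √(0.000180 + 0.00240 + 0.00172) = 0.0656
Q = 0.315, so δQ = 0.0656 × 0.315 = 0.0206.

0.0206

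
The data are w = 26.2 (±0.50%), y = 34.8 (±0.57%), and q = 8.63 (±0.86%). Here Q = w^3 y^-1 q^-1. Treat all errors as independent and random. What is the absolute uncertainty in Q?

1.09

Q is a product of powers, so relative uncertainties combine in quadrature:
  (3·δw/w)² = (3×0.00500)² = 0.000225;  (-1·δy/y)² = (-1×0.00570)² = 3.25e-05;  (-1·δq/q)² = (-1×0.00860)² = 7.4e-05
δQ/Q = √(0.000331) = 0.0182
Q = 59.9, so δQ = 0.0182 × 59.9 = 1.09.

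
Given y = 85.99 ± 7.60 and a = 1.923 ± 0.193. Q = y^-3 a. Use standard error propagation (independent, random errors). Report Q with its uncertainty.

(3.024 ± 0.857) × 10^-6

Relative error in a monomial: (δQ/Q)² = Σ (nᵢ · δxᵢ/xᵢ)².
  (-3·δy/y)² = (-3×0.0884)² = 0.0703;  (1·δa/a)² = (1×0.100)² = 0.0101
δQ/Q = √(0.0804) = 0.284
Q = 3.024e-06, so δQ = 0.284 × 3.024e-06 = 8.57e-07.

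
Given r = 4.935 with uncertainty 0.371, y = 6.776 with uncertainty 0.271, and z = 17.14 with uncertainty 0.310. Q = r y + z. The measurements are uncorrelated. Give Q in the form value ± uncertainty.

Let p = r·y = 33.44. δp/p = √((1·δr/r)² + (1·δy/y)²) = √(0.00565 + 0.00160) = 0.0852, so δp = 2.85.
Q = p + z: δQ = √(δp² + δz²) = √(8.11 + 0.0961) = 2.86
Q = 50.58.

50.58 ± 2.86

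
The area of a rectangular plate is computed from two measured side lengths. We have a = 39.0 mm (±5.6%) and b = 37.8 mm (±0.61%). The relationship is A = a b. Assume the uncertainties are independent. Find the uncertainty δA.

Relative error in a monomial: (δA/A)² = Σ (nᵢ · δxᵢ/xᵢ)².
  (1·δa/a)² = (1×0.0560)² = 0.00314;  (1·δb/b)² = (1×0.00610)² = 3.72e-05
δA/A = √(0.00317) = 0.0563
A = 1470 mm^2, so δA = 0.0563 × 1470 = 83.0 mm^2.

83.0 mm^2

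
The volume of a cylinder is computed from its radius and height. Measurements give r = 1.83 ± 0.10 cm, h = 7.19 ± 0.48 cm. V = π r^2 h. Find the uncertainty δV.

9.69 cm^3

Relative error in a monomial: (δV/V)² = Σ (nᵢ · δxᵢ/xᵢ)².
  (2·δr/r)² = (2×0.0546)² = 0.0119;  (1·δh/h)² = (1×0.0668)² = 0.00446
δV/V = √(0.0164) = 0.128
V = 75.6 cm^3, so δV = 0.128 × 75.6 = 9.69 cm^3.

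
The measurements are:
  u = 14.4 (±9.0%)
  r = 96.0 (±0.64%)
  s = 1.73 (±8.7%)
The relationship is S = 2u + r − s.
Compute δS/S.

0.0217

For a sum/difference, combine absolute errors in quadrature:
  (2·δu)² = 6.72;  (δr)² = 0.377;  (δs)² = 0.0227
δS = √(7.12) = 2.67
S = 123, so δS/S = 2.67/123 = 0.0217.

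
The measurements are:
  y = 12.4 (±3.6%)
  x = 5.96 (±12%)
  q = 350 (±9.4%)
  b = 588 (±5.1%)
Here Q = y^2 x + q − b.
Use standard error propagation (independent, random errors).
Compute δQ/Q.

0.200

Let p = y^2·x = 916. δp/p = √((2·δy/y)² + (1·δx/x)²) = √(0.00518 + 0.0144) = 0.140, so δp = 128.
Q = p + q − b: δQ = √(δp² + δq² + δb²) = √(16400 + 1080 + 899) = 136
Q = 678, so δQ/Q = 136/678 = 0.200.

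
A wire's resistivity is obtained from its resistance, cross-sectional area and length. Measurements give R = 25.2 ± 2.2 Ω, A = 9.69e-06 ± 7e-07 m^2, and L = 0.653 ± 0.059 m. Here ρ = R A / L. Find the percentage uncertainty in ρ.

14.5%

Products/powers → add relative errors in quadrature, weighted by exponent:
  (1·δR/R)² = (1×0.0873)² = 0.00762;  (1·δA/A)² = (1×0.0722)² = 0.00522;  (-1·δL/L)² = (-1×0.0904)² = 0.00816
δρ/ρ = √(0.0210) = 0.145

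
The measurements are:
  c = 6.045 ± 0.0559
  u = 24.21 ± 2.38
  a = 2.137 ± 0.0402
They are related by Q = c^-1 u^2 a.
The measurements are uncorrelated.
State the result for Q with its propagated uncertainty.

207.2 ± 41.0

Products/powers → add relative errors in quadrature, weighted by exponent:
  (-1·δc/c)² = (-1×0.00925)² = 8.55e-05;  (2·δu/u)² = (2×0.0983)² = 0.0387;  (1·δa/a)² = (1×0.0188)² = 0.000354
δQ/Q = √(0.0391) = 0.198
Q = 207.2, so δQ = 0.198 × 207.2 = 41.0.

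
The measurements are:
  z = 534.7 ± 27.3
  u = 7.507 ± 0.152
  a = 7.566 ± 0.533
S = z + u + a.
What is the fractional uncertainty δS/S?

0.0497

S is a linear combination, so absolute uncertainties add in quadrature:
  (δz)² = 745;  (δu)² = 0.0231;  (δa)² = 0.284
δS = √(746) = 27.3
S = 549.8, so δS/S = 27.3/549.8 = 0.0497.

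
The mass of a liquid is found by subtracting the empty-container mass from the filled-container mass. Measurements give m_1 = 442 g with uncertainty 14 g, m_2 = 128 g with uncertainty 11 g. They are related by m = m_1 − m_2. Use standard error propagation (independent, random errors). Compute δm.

17.8 g

For a sum/difference, combine absolute errors in quadrature:
  (δm_1)² = 196;  (δm_2)² = 121
δm = √(317) = 17.8 g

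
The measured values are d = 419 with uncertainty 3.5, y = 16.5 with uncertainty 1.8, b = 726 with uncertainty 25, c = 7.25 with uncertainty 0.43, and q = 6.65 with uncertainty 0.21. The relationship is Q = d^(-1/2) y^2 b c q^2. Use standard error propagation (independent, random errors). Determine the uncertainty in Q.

7.35e+05

Products/powers → add relative errors in quadrature, weighted by exponent:
  (−½·δd/d)² = (-0.5×0.00835)² = 1.74e-05;  (2·δy/y)² = (2×0.109)² = 0.0476;  (1·δb/b)² = (1×0.0344)² = 0.00119;  (1·δc/c)² = (1×0.0593)² = 0.00352;  (2·δq/q)² = (2×0.0316)² = 0.00399
δQ/Q = √(0.0563) = 0.237
Q = 3.1e+06, so δQ = 0.237 × 3.1e+06 = 7.35e+05.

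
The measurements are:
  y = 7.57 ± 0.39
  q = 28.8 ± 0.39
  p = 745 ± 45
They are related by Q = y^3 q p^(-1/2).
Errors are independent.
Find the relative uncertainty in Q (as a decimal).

Each factor contributes (exponent × relative error)² to (δQ/Q)²:
  (3·δy/y)² = (3×0.0515)² = 0.0239;  (1·δq/q)² = (1×0.0135)² = 0.000183;  (−½·δp/p)² = (-0.5×0.0604)² = 0.000912
δQ/Q = √(0.0250) = 0.158

0.158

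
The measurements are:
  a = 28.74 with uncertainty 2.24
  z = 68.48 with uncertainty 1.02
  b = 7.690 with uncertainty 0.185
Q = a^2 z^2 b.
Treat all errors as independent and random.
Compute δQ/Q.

0.161

Q is a product of powers, so relative uncertainties combine in quadrature:
  (2·δa/a)² = (2×0.0779)² = 0.0243;  (2·δz/z)² = (2×0.0149)² = 0.000887;  (1·δb/b)² = (1×0.0241)² = 0.000579
δQ/Q = √(0.0258) = 0.161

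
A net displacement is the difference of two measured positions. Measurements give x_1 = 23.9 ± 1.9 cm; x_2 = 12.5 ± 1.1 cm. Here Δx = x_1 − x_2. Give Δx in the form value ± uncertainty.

Sums and differences: (δΔx)² = Σ (cᵢ δxᵢ)².
  (δx_1)² = 3.61;  (δx_2)² = 1.21
δΔx = √(4.82) = 2.20 cm
Δx = 11.4 cm.

11.4 ± 2.20 cm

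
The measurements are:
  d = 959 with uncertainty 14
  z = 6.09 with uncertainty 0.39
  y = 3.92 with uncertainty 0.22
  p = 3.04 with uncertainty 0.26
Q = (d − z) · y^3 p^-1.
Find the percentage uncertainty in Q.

18.9%

Let u = d − z = 953. δu = √(δd² + δz²) = √(196 + 0.152) = 14.0, so δu/u = 0.0147.
Q is then a monomial in u, y, p:
δQ/Q = √((δu/u)² + (3·δy/y)² + (-1·δp/p)²) = √(0.000216 + 0.0283 + 0.00731) = 0.189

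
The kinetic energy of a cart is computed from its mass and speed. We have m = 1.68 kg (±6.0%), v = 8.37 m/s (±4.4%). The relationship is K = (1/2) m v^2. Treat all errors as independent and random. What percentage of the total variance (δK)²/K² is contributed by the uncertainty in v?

68.3%

(δK/K)² = (1·δm/m)² + (2·δv/v)²
  m term: (1×0.0600)² = 0.00360
  v term: (2×0.0440)² = 0.00774
Total = 0.0113. Share from v = 0.00774/0.0113 = 0.683.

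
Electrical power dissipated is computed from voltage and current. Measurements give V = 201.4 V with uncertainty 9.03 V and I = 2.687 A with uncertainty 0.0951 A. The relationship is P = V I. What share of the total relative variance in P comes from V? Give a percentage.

61.6%

(δP/P)² = (1·δV/V)² + (1·δI/I)²
  V term: (1×0.0448)² = 0.00201
  I term: (1×0.0354)² = 0.00125
Total = 0.00326. Share from V = 0.00201/0.00326 = 0.616.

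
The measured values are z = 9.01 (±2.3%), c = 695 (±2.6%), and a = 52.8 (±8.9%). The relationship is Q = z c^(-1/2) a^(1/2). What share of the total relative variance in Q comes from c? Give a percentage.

(δQ/Q)² = (1·δz/z)² + (−½·δc/c)² + (½·δa/a)²
  z term: (1×0.0230)² = 0.000529
  c term: (-0.5×0.0260)² = 0.000169
  a term: (0.5×0.0890)² = 0.00198
Total = 0.00268. Share from c = 0.000169/0.00268 = 0.0631.

6.31%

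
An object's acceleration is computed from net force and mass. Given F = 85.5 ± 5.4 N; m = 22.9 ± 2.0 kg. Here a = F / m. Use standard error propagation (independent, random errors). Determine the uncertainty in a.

0.402 m/s^2

Relative error in a monomial: (δa/a)² = Σ (nᵢ · δxᵢ/xᵢ)².
  (1·δF/F)² = (1×0.0632)² = 0.00399;  (-1·δm/m)² = (-1×0.0873)² = 0.00763
δa/a = √(0.0116) = 0.108
a = 3.73 m/s^2, so δa = 0.108 × 3.73 = 0.402 m/s^2.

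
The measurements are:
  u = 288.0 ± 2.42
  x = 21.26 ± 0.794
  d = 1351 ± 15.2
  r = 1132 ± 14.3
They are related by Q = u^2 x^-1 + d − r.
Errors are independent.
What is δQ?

Let p = u^2·x^-1 = 3901. δp/p = √((2·δu/u)² + (-1·δx/x)²) = √(0.000282 + 0.00139) = 0.0410, so δp = 160.
Q = p + d − r: δQ = √(δp² + δd² + δr²) = √(25500 + 231 + 204) = 161

161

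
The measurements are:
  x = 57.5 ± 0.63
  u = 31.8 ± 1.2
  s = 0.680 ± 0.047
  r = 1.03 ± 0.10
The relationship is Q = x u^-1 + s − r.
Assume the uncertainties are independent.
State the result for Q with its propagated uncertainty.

Let p = x·u^-1 = 1.81. δp/p = √((1·δx/x)² + (-1·δu/u)²) = √(0.000120 + 0.00142) = 0.0393, so δp = 0.0711.
Q = p + s − r: δQ = √(δp² + δs² + δr²) = √(0.00505 + 0.00221 + 0.0100) = 0.131
Q = 1.46.

1.46 ± 0.131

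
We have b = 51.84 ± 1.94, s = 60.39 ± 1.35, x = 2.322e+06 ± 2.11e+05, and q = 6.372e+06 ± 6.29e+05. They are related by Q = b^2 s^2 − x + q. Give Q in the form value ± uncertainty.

Let p = b^2·s^2 = 9.801e+06. δp/p = √((2·δb/b)² + (2·δs/s)²) = √(0.00560 + 0.00200) = 0.0872, so δp = 8.54e+05.
Q = p − x + q: δQ = √(δp² + δx² + δq²) = √(7.3e+11 + 4.45e+10 + 3.96e+11) = 1.08e+06
Q = 1.385e+07.

(1.385 ± 0.108) × 10^7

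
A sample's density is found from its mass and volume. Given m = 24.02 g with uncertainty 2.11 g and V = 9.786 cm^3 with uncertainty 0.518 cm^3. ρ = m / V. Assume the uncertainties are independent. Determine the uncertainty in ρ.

0.252 g/cm^3

Since ρ is a product/quotient, work with relative uncertainties:
  (1·δm/m)² = (1×0.0878)² = 0.00772;  (-1·δV/V)² = (-1×0.0529)² = 0.00280
δρ/ρ = √(0.0105) = 0.103
ρ = 2.455 g/cm^3, so δρ = 0.103 × 2.455 = 0.252 g/cm^3.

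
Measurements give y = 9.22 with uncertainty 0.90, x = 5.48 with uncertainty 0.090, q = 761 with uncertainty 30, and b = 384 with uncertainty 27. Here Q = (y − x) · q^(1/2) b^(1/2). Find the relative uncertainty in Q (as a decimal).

0.245

Let u = y − x = 3.74. δu = √(δy² + δx²) = √(0.810 + 0.00810) = 0.904, so δu/u = 0.242.
Q is then a monomial in u, q, b:
δQ/Q = √((δu/u)² + (½·δq/q)² + (½·δb/b)²) = √(0.0585 + 0.000389 + 0.00124) = 0.245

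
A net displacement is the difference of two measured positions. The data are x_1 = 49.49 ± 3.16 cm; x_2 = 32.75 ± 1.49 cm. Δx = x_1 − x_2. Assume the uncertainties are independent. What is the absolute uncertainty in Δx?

Δx is a linear combination, so absolute uncertainties add in quadrature:
  (δx_1)² = 9.99;  (δx_2)² = 2.22
δΔx = √(12.2) = 3.49 cm

3.49 cm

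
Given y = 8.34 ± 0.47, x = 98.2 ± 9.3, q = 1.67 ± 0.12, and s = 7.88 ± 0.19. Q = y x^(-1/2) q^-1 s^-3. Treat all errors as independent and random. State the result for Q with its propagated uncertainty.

0.00103 ± 0.000130

Since Q is a product/quotient, work with relative uncertainties:
  (1·δy/y)² = (1×0.0564)² = 0.00318;  (−½·δx/x)² = (-0.5×0.0947)² = 0.00224;  (-1·δq/q)² = (-1×0.0719)² = 0.00516;  (-3·δs/s)² = (-3×0.0241)² = 0.00523
δQ/Q = √(0.0158) = 0.126
Q = 0.00103, so δQ = 0.126 × 0.00103 = 0.000130.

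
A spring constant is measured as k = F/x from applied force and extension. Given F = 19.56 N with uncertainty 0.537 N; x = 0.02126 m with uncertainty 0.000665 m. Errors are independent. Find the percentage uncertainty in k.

4.16%

Since k is a product/quotient, work with relative uncertainties:
  (1·δF/F)² = (1×0.0275)² = 0.000754;  (-1·δx/x)² = (-1×0.0313)² = 0.000978
δk/k = √(0.00173) = 0.0416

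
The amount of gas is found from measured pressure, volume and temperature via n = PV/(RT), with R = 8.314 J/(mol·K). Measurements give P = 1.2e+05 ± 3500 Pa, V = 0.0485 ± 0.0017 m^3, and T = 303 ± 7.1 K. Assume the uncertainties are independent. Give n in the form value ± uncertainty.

Relative error in a monomial: (δn/n)² = Σ (nᵢ · δxᵢ/xᵢ)².
  (1·δP/P)² = (1×0.0292)² = 0.000851;  (1·δV/V)² = (1×0.0351)² = 0.00123;  (-1·δT/T)² = (-1×0.0234)² = 0.000549
δn/n = √(0.00263) = 0.0513
n = 2.31 mol, so δn = 0.0513 × 2.31 = 0.118 mol.

2.31 ± 0.118 mol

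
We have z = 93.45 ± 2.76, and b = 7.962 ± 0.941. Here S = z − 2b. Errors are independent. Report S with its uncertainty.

Each term contributes (cᵢ δxᵢ)² to (δS)²:
  (δz)² = 7.62;  (2·δb)² = 3.54
δS = √(11.2) = 3.34
S = 77.53.

77.53 ± 3.34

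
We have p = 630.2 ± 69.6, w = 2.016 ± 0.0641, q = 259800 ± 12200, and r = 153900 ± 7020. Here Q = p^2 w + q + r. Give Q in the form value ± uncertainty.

(1.214 ± 0.179) × 10^6

Let h = p^2·w = 800700. δh/h = √((2·δp/p)² + (1·δw/w)²) = √(0.0488 + 0.00101) = 0.223, so δh = 1.79e+05.
Q = h + q + r: δQ = √(δh² + δq² + δr²) = √(3.19e+10 + 1.49e+08 + 4.93e+07) = 1.79e+05
Q = 1.214e+06.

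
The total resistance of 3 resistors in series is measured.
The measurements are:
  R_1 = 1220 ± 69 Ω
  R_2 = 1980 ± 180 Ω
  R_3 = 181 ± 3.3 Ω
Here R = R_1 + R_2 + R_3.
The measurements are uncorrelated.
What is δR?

For a sum/difference, combine absolute errors in quadrature:
  (δR_1)² = 4760;  (δR_2)² = 32400;  (δR_3)² = 10.9
δR = √(37200) = 193 Ω

193 Ω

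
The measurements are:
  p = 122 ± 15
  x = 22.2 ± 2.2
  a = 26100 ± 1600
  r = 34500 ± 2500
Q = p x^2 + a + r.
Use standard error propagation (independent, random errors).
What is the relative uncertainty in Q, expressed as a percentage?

Let w = p·x^2 = 60100. δw/w = √((1·δp/p)² + (2·δx/x)²) = √(0.0151 + 0.0393) = 0.233, so δw = 14000.
Q = w + a + r: δQ = √(δw² + δa² + δr²) = √(1.97e+08 + 2.56e+06 + 6.25e+06) = 14300
Q = 1.21e+05, so δQ/Q = 14300/1.21e+05 = 0.119.

11.9%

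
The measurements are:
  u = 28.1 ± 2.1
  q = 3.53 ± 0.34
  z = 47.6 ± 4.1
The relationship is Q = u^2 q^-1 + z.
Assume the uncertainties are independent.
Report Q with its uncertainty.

Let p = u^2·q^-1 = 224. δp/p = √((2·δu/u)² + (-1·δq/q)²) = √(0.0223 + 0.00928) = 0.178, so δp = 39.8.
Q = p + z: δQ = √(δp² + δz²) = √(1580 + 16.8) = 40.0
Q = 271.

271 ± 40.0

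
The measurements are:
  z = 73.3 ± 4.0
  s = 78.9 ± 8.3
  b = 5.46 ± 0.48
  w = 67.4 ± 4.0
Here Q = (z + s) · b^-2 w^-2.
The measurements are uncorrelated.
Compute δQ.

0.000248

Let u = z + s = 152. δu = √(δz² + δs²) = √(16.0 + 68.9) = 9.21, so δu/u = 0.0605.
Q is then a monomial in u, b, w:
δQ/Q = √((δu/u)² + (-2·δb/b)² + (-2·δw/w)²) = √(0.00366 + 0.0309 + 0.0141) = 0.221
Q = 0.00112, so δQ = 0.221 × 0.00112 = 0.000248.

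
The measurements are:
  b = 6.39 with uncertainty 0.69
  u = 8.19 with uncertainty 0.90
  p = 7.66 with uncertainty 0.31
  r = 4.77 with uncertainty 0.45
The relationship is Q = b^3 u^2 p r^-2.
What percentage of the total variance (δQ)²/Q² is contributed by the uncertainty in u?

25.4%

(δQ/Q)² = (3·δb/b)² + (2·δu/u)² + (1·δp/p)² + (-2·δr/r)²
  b term: (3×0.108)² = 0.105
  u term: (2×0.110)² = 0.0483
  p term: (1×0.0405)² = 0.00164
  r term: (-2×0.0943)² = 0.0356
Total = 0.190. Share from u = 0.0483/0.190 = 0.254.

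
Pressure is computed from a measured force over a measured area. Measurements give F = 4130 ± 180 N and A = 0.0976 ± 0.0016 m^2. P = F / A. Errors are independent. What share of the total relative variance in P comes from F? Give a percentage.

87.6%

(δP/P)² = (1·δF/F)² + (-1·δA/A)²
  F term: (1×0.0436)² = 0.00190
  A term: (-1×0.0164)² = 0.000269
Total = 0.00217. Share from F = 0.00190/0.00217 = 0.876.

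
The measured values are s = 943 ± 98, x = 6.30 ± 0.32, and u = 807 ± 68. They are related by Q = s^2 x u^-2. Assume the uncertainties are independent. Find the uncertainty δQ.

2.34

Since Q is a product/quotient, work with relative uncertainties:
  (2·δs/s)² = (2×0.104)² = 0.0432;  (1·δx/x)² = (1×0.0508)² = 0.00258;  (-2·δu/u)² = (-2×0.0843)² = 0.0284
δQ/Q = √(0.0742) = 0.272
Q = 8.60, so δQ = 0.272 × 8.60 = 2.34.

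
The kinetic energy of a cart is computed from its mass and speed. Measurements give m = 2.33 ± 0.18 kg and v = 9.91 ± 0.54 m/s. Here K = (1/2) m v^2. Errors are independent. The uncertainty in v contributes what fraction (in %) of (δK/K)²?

66.6%

(δK/K)² = (1·δm/m)² + (2·δv/v)²
  m term: (1×0.0773)² = 0.00597
  v term: (2×0.0545)² = 0.0119
Total = 0.0178. Share from v = 0.0119/0.0178 = 0.666.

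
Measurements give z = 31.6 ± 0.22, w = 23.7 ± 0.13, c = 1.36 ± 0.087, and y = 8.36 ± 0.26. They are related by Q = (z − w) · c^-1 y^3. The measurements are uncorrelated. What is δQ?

399

Let u = z − w = 7.90. δu = √(δz² + δw²) = √(0.0484 + 0.0169) = 0.256, so δu/u = 0.0323.
Q is then a monomial in u, c, y:
δQ/Q = √((δu/u)² + (-1·δc/c)² + (3·δy/y)²) = √(0.00105 + 0.00409 + 0.00871) = 0.118
Q = 3390, so δQ = 0.118 × 3390 = 399.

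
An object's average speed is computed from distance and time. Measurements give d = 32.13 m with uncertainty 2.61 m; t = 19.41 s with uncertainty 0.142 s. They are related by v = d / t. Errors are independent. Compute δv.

0.135 m/s

v is a product of powers, so relative uncertainties combine in quadrature:
  (1·δd/d)² = (1×0.0812)² = 0.00660;  (-1·δt/t)² = (-1×0.00732)² = 5.35e-05
δv/v = √(0.00665) = 0.0816
v = 1.655 m/s, so δv = 0.0816 × 1.655 = 0.135 m/s.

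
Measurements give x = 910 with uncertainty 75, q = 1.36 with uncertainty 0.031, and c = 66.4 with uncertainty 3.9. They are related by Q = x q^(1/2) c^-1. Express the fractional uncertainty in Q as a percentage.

Since Q is a product/quotient, work with relative uncertainties:
  (1·δx/x)² = (1×0.0824)² = 0.00679;  (½·δq/q)² = (0.5×0.0228)² = 0.000130;  (-1·δc/c)² = (-1×0.0587)² = 0.00345
δQ/Q = √(0.0104) = 0.102

10.2%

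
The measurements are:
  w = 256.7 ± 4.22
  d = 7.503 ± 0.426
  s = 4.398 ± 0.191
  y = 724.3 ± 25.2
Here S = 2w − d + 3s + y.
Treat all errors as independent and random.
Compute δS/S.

0.0214

Absolute uncertainties add in quadrature for a linear combination:
  (2·δw)² = 71.2;  (δd)² = 0.181;  (3·δs)² = 0.328;  (δy)² = 635
δS = √(707) = 26.6
S = 1243, so δS/S = 26.6/1243 = 0.0214.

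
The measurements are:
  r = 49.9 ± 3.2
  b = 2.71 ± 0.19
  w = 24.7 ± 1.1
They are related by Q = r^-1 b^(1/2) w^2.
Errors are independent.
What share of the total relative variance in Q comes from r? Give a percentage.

(δQ/Q)² = (-1·δr/r)² + (½·δb/b)² + (2·δw/w)²
  r term: (-1×0.0641)² = 0.00411
  b term: (0.5×0.0701)² = 0.00123
  w term: (2×0.0445)² = 0.00793
Total = 0.0133. Share from r = 0.00411/0.0133 = 0.310.

31.0%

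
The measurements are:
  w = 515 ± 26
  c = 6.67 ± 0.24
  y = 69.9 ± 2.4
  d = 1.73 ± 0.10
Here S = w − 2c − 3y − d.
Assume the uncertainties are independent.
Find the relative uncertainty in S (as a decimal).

0.0930

Each term contributes (cᵢ δxᵢ)² to (δS)²:
  (δw)² = 676;  (2·δc)² = 0.230;  (3·δy)² = 51.8;  (δd)² = 0.0100
δS = √(728) = 27.0
S = 290, so δS/S = 27.0/290 = 0.0930.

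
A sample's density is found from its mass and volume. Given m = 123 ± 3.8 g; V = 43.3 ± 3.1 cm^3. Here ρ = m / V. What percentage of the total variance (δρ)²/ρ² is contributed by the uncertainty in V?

84.3%

(δρ/ρ)² = (1·δm/m)² + (-1·δV/V)²
  m term: (1×0.0309)² = 0.000954
  V term: (-1×0.0716)² = 0.00513
Total = 0.00608. Share from V = 0.00513/0.00608 = 0.843.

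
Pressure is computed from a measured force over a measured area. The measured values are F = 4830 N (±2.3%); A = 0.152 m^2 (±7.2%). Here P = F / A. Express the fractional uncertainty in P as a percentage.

Relative error in a monomial: (δP/P)² = Σ (nᵢ · δxᵢ/xᵢ)².
  (1·δF/F)² = (1×0.0230)² = 0.000529;  (-1·δA/A)² = (-1×0.0720)² = 0.00518
δP/P = √(0.00571) = 0.0756

7.56%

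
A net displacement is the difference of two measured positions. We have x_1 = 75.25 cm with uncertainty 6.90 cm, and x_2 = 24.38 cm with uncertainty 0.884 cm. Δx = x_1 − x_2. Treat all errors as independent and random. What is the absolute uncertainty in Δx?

6.96 cm

Each term contributes (cᵢ δxᵢ)² to (δΔx)²:
  (δx_1)² = 47.6;  (δx_2)² = 0.781
δΔx = √(48.4) = 6.96 cm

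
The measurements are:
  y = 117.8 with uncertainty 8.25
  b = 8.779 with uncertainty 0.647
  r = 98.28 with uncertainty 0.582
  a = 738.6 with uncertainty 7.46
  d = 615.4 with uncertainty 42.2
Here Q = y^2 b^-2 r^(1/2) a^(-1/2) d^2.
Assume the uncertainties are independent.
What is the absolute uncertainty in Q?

Q is a product of powers, so relative uncertainties combine in quadrature:
  (2·δy/y)² = (2×0.0700)² = 0.0196;  (-2·δb/b)² = (-2×0.0737)² = 0.0217;  (½·δr/r)² = (0.5×0.00592)² = 8.77e-06;  (−½·δa/a)² = (-0.5×0.0101)² = 2.55e-05;  (2·δd/d)² = (2×0.0686)² = 0.0188
δQ/Q = √(0.0602) = 0.245
Q = 2.487e+07, so δQ = 0.245 × 2.487e+07 = 6.1e+06.

6.1e+06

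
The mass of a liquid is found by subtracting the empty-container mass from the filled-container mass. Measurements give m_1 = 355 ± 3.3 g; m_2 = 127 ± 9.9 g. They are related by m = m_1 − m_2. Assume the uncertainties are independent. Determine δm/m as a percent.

4.58%

Sums and differences: (δm)² = Σ (cᵢ δxᵢ)².
  (δm_1)² = 10.9;  (δm_2)² = 98.0
δm = √(109) = 10.4 g
m = 228 g, so δm/m = 10.4/228 = 0.0458.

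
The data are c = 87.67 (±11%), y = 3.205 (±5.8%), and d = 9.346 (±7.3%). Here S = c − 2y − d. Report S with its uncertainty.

S is a linear combination, so absolute uncertainties add in quadrature:
  (δc)² = 93.0;  (2·δy)² = 0.138;  (δd)² = 0.465
δS = √(93.6) = 9.67
S = 71.91.

71.91 ± 9.67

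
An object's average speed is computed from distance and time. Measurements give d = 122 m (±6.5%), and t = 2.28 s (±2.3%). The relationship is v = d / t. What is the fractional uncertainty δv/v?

v is a product of powers, so relative uncertainties combine in quadrature:
  (1·δd/d)² = (1×0.0650)² = 0.00423;  (-1·δt/t)² = (-1×0.0230)² = 0.000529
δv/v = √(0.00475) = 0.0689

0.0689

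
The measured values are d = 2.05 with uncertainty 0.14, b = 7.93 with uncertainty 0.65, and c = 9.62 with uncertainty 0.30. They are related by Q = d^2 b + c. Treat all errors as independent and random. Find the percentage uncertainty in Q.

Let p = d^2·b = 33.3. δp/p = √((2·δd/d)² + (1·δb/b)²) = √(0.0187 + 0.00672) = 0.159, so δp = 5.31.
Q = p + c: δQ = √(δp² + δc²) = √(28.2 + 0.0900) = 5.32
Q = 42.9, so δQ/Q = 5.32/42.9 = 0.124.

12.4%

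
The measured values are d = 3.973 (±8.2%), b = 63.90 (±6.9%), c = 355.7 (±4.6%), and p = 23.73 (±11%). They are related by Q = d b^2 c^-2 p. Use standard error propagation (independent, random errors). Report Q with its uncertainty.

3.043 ± 0.655

Q is a product of powers, so relative uncertainties combine in quadrature:
  (1·δd/d)² = (1×0.0820)² = 0.00672;  (2·δb/b)² = (2×0.0690)² = 0.0190;  (-2·δc/c)² = (-2×0.0460)² = 0.00846;  (1·δp/p)² = (1×0.110)² = 0.0121
δQ/Q = √(0.0463) = 0.215
Q = 3.043, so δQ = 0.215 × 3.043 = 0.655.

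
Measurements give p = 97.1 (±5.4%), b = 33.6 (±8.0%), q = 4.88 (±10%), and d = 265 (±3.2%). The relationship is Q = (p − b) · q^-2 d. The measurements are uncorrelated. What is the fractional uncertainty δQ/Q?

0.223

Let u = p − b = 63.5. δu = √(δp² + δb²) = √(27.5 + 7.23) = 5.89, so δu/u = 0.0928.
Q is then a monomial in u, q, d:
δQ/Q = √((δu/u)² + (-2·δq/q)² + (1·δd/d)²) = √(0.00861 + 0.0400 + 0.00102) = 0.223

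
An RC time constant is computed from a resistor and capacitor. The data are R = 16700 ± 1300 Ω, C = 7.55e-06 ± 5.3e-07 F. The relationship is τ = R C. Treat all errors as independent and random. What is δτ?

Products/powers → add relative errors in quadrature, weighted by exponent:
  (1·δR/R)² = (1×0.0778)² = 0.00606;  (1·δC/C)² = (1×0.0702)² = 0.00493
δτ/τ = √(0.0110) = 0.105
τ = 0.126 s, so δτ = 0.105 × 0.126 = 0.0132 s.

0.0132 s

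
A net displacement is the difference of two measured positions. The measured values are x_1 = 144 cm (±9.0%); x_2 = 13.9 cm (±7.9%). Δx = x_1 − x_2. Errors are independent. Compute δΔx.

13.0 cm

For a sum/difference, combine absolute errors in quadrature:
  (δx_1)² = 168;  (δx_2)² = 1.21
δΔx = √(169) = 13.0 cm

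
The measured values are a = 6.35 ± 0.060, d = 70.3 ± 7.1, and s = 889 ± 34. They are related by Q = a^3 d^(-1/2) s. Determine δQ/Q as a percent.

Since Q is a product/quotient, work with relative uncertainties:
  (3·δa/a)² = (3×0.00945)² = 0.000804;  (−½·δd/d)² = (-0.5×0.101)² = 0.00255;  (1·δs/s)² = (1×0.0382)² = 0.00146
δQ/Q = √(0.00482) = 0.0694

6.94%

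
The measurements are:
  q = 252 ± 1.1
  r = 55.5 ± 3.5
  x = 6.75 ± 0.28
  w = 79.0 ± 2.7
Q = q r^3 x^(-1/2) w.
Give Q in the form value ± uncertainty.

(1.31 ± 0.253) × 10^9

For a monomial Q ∝ q, r^3, x^(-1/2), w, fractional errors add in quadrature:
  (1·δq/q)² = (1×0.00437)² = 1.91e-05;  (3·δr/r)² = (3×0.0631)² = 0.0358;  (−½·δx/x)² = (-0.5×0.0415)² = 0.000430;  (1·δw/w)² = (1×0.0342)² = 0.00117
δQ/Q = √(0.0374) = 0.193
Q = 1.31e+09, so δQ = 0.193 × 1.31e+09 = 2.53e+08.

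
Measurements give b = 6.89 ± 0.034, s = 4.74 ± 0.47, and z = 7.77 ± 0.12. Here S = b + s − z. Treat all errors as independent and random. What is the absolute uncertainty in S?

Each term contributes (cᵢ δxᵢ)² to (δS)²:
  (δb)² = 0.00116;  (δs)² = 0.221;  (δz)² = 0.0144
δS = √(0.236) = 0.486

0.486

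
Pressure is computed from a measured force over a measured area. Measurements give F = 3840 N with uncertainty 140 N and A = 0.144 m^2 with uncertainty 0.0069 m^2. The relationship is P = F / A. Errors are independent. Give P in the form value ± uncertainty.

26700 ± 1610 Pa

Relative error in a monomial: (δP/P)² = Σ (nᵢ · δxᵢ/xᵢ)².
  (1·δF/F)² = (1×0.0365)² = 0.00133;  (-1·δA/A)² = (-1×0.0479)² = 0.00230
δP/P = √(0.00363) = 0.0602
P = 26700 Pa, so δP = 0.0602 × 26700 = 1610 Pa.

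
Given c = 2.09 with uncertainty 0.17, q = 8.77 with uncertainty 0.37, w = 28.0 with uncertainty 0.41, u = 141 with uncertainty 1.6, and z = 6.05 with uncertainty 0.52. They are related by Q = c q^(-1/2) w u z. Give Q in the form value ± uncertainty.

For a monomial Q ∝ c, q^(-1/2), w, u, z, fractional errors add in quadrature:
  (1·δc/c)² = (1×0.0813)² = 0.00662;  (−½·δq/q)² = (-0.5×0.0422)² = 0.000445;  (1·δw/w)² = (1×0.0146)² = 0.000214;  (1·δu/u)² = (1×0.0113)² = 0.000129;  (1·δz/z)² = (1×0.0860)² = 0.00739
δQ/Q = √(0.0148) = 0.122
Q = 16900, so δQ = 0.122 × 16900 = 2050.

16900 ± 2050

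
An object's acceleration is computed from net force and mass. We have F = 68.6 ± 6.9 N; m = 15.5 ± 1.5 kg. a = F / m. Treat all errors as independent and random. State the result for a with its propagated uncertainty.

4.43 ± 0.618 m/s^2

For a monomial a ∝ F, m^-1, fractional errors add in quadrature:
  (1·δF/F)² = (1×0.101)² = 0.0101;  (-1·δm/m)² = (-1×0.0968)² = 0.00937
δa/a = √(0.0195) = 0.140
a = 4.43 m/s^2, so δa = 0.140 × 4.43 = 0.618 m/s^2.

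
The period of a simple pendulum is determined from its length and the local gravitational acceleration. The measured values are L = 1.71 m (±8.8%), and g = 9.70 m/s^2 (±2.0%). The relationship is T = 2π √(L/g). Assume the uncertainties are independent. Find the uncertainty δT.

T is a product of powers, so relative uncertainties combine in quadrature:
  (½·δL/L)² = (0.5×0.0880)² = 0.00194;  (−½·δg/g)² = (-0.5×0.0200)² = 0.000100
δT/T = √(0.00204) = 0.0451
T = 2.64 s, so δT = 0.0451 × 2.64 = 0.119 s.

0.119 s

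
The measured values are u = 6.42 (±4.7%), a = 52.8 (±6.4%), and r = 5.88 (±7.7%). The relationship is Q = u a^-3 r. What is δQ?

Q is a product of powers, so relative uncertainties combine in quadrature:
  (1·δu/u)² = (1×0.0470)² = 0.00221;  (-3·δa/a)² = (-3×0.0640)² = 0.0369;  (1·δr/r)² = (1×0.0770)² = 0.00593
δQ/Q = √(0.0450) = 0.212
Q = 0.000256, so δQ = 0.212 × 0.000256 = 5.44e-05.

5.44e-05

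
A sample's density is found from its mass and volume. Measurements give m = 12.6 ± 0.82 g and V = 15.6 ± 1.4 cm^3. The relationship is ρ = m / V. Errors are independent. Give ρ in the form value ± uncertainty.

0.808 ± 0.0895 g/cm^3

Relative error in a monomial: (δρ/ρ)² = Σ (nᵢ · δxᵢ/xᵢ)².
  (1·δm/m)² = (1×0.0651)² = 0.00424;  (-1·δV/V)² = (-1×0.0897)² = 0.00805
δρ/ρ = √(0.0123) = 0.111
ρ = 0.808 g/cm^3, so δρ = 0.111 × 0.808 = 0.0895 g/cm^3.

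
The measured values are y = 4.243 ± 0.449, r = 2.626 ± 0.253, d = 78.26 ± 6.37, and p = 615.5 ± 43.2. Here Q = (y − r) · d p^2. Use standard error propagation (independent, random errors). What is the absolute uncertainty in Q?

1.71e+07

Let u = y − r = 1.617. δu = √(δy² + δr²) = √(0.202 + 0.0640) = 0.515, so δu/u = 0.319.
Q is then a monomial in u, d, p:
δQ/Q = √((δu/u)² + (1·δd/d)² + (2·δp/p)²) = √(0.102 + 0.00663 + 0.0197) = 0.358
Q = 4.794e+07, so δQ = 0.358 × 4.794e+07 = 1.71e+07.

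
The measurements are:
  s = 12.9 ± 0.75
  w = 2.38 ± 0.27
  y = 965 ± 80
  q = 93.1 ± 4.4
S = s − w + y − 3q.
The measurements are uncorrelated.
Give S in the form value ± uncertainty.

For a sum/difference, combine absolute errors in quadrature:
  (δs)² = 0.562;  (δw)² = 0.0729;  (δy)² = 6400;  (3·δq)² = 174
δS = √(6570) = 81.1
S = 696.

696 ± 81.1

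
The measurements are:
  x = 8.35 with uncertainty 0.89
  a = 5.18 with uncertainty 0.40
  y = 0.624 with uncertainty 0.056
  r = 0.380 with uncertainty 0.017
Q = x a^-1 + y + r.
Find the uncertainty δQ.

Let p = x·a^-1 = 1.61. δp/p = √((1·δx/x)² + (-1·δa/a)²) = √(0.0114 + 0.00596) = 0.132, so δp = 0.212.
Q = p + y + r: δQ = √(δp² + δy² + δr²) = √(0.0450 + 0.00314 + 0.000289) = 0.220

0.220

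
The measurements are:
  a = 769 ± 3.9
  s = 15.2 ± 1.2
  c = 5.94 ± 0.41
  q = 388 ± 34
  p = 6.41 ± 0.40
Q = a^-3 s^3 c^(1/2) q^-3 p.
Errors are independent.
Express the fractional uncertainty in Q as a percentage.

36.1%

Products/powers → add relative errors in quadrature, weighted by exponent:
  (-3·δa/a)² = (-3×0.00507)² = 0.000231;  (3·δs/s)² = (3×0.0789)² = 0.0561;  (½·δc/c)² = (0.5×0.0690)² = 0.00119;  (-3·δq/q)² = (-3×0.0876)² = 0.0691;  (1·δp/p)² = (1×0.0624)² = 0.00389
δQ/Q = √(0.131) = 0.361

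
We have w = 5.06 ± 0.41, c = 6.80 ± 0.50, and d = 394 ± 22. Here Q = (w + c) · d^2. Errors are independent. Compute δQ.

2.29e+05

Let u = w + c = 11.9. δu = √(δw² + δc²) = √(0.168 + 0.250) = 0.647, so δu/u = 0.0545.
Q is then a monomial in u, d:
δQ/Q = √((δu/u)² + (2·δd/d)²) = √(0.00297 + 0.0125) = 0.124
Q = 1.84e+06, so δQ = 0.124 × 1.84e+06 = 2.29e+05.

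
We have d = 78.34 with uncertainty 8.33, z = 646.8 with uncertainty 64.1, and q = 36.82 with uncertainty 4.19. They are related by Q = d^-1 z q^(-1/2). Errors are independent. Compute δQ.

Products/powers → add relative errors in quadrature, weighted by exponent:
  (-1·δd/d)² = (-1×0.106)² = 0.0113;  (1·δz/z)² = (1×0.0991)² = 0.00982;  (−½·δq/q)² = (-0.5×0.114)² = 0.00324
δQ/Q = √(0.0244) = 0.156
Q = 1.361, so δQ = 0.156 × 1.361 = 0.212.

0.212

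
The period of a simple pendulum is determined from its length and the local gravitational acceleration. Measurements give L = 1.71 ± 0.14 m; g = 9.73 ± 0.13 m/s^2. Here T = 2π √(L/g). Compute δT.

0.109 s

For a monomial T ∝ L^(1/2), g^(-1/2), fractional errors add in quadrature:
  (½·δL/L)² = (0.5×0.0819)² = 0.00168;  (−½·δg/g)² = (-0.5×0.0134)² = 4.46e-05
δT/T = √(0.00172) = 0.0415
T = 2.63 s, so δT = 0.0415 × 2.63 = 0.109 s.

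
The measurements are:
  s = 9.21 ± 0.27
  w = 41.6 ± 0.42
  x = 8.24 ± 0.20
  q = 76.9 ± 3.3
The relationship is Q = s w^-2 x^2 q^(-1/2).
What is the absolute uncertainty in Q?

Since Q is a product/quotient, work with relative uncertainties:
  (1·δs/s)² = (1×0.0293)² = 0.000859;  (-2·δw/w)² = (-2×0.0101)² = 0.000408;  (2·δx/x)² = (2×0.0243)² = 0.00236;  (−½·δq/q)² = (-0.5×0.0429)² = 0.000460
δQ/Q = √(0.00408) = 0.0639
Q = 0.0412, so δQ = 0.0639 × 0.0412 = 0.00263.

0.00263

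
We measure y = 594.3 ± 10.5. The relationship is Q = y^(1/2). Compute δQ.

Products/powers → add relative errors in quadrature, weighted by exponent:
  (½·δy/y)² = (0.5×0.0177)² = 7.8e-05
δQ/Q = √(7.8e-05) = 0.00883
Q = 24.38, so δQ = 0.00883 × 24.38 = 0.215.

0.215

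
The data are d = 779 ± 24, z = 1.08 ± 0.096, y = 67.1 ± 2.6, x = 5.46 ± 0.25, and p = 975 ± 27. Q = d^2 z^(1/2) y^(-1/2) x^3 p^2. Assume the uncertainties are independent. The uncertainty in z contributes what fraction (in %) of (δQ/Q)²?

7.03%

(δQ/Q)² = (2·δd/d)² + (½·δz/z)² + (−½·δy/y)² + (3·δx/x)² + (2·δp/p)²
  d term: (2×0.0308)² = 0.00380
  z term: (0.5×0.0889)² = 0.00198
  y term: (-0.5×0.0387)² = 0.000375
  x term: (3×0.0458)² = 0.0189
  p term: (2×0.0277)² = 0.00307
Total = 0.0281. Share from z = 0.00198/0.0281 = 0.0703.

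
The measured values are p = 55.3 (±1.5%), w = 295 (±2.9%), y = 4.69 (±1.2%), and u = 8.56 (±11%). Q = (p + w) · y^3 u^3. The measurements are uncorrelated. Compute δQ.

7.54e+06

Let h = p + w = 350. δh = √(δp² + δw²) = √(0.688 + 73.2) = 8.60, so δh/h = 0.0245.
Q is then a monomial in h, y, u:
δQ/Q = √((δh/h)² + (3·δy/y)² + (3·δu/u)²) = √(0.000602 + 0.00130 + 0.109) = 0.333
Q = 2.27e+07, so δQ = 0.333 × 2.27e+07 = 7.54e+06.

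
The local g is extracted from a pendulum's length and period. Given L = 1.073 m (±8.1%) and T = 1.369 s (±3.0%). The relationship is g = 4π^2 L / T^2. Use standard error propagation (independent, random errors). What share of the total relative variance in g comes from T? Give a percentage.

35.4%

(δg/g)² = (1·δL/L)² + (-2·δT/T)²
  L term: (1×0.0810)² = 0.00656
  T term: (-2×0.0300)² = 0.00360
Total = 0.0102. Share from T = 0.00360/0.0102 = 0.354.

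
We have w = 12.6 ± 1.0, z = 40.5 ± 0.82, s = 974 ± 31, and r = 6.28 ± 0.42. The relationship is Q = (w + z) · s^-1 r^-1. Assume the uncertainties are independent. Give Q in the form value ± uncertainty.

0.00868 ± 0.000677

Let u = w + z = 53.1. δu = √(δw² + δz²) = √(1.00 + 0.672) = 1.29, so δu/u = 0.0244.
Q is then a monomial in u, s, r:
δQ/Q = √((δu/u)² + (-1·δs/s)² + (-1·δr/r)²) = √(0.000593 + 0.00101 + 0.00447) = 0.0780
Q = 0.00868, so δQ = 0.0780 × 0.00868 = 0.000677.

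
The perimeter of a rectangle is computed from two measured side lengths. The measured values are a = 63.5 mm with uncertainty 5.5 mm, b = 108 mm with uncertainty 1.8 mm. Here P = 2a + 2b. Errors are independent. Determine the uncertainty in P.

P is a linear combination, so absolute uncertainties add in quadrature:
  (2·δa)² = 121;  (2·δb)² = 13.0
δP = √(134) = 11.6 mm

11.6 mm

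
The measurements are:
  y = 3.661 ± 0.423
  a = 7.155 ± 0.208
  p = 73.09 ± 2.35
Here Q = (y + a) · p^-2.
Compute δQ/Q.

Let u = y + a = 10.82. δu = √(δy² + δa²) = √(0.179 + 0.0433) = 0.471, so δu/u = 0.0436.
Q is then a monomial in u, p:
δQ/Q = √((δu/u)² + (-2·δp/p)²) = √(0.00190 + 0.00414) = 0.0777

0.0777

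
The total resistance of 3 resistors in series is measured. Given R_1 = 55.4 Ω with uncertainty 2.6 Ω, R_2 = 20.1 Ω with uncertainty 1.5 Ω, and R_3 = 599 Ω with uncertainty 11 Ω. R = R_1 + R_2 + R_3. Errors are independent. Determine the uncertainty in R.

11.4 Ω

R is a linear combination, so absolute uncertainties add in quadrature:
  (δR_1)² = 6.76;  (δR_2)² = 2.25;  (δR_3)² = 121
δR = √(130) = 11.4 Ω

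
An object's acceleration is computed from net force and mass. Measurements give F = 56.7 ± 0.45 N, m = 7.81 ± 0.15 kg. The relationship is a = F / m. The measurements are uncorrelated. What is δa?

0.151 m/s^2

For a monomial a ∝ F, m^-1, fractional errors add in quadrature:
  (1·δF/F)² = (1×0.00794)² = 6.3e-05;  (-1·δm/m)² = (-1×0.0192)² = 0.000369
δa/a = √(0.000432) = 0.0208
a = 7.26 m/s^2, so δa = 0.0208 × 7.26 = 0.151 m/s^2.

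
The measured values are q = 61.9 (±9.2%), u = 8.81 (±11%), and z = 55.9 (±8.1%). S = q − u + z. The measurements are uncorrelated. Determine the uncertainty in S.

7.34

For a sum/difference, combine absolute errors in quadrature:
  (δq)² = 32.4;  (δu)² = 0.939;  (δz)² = 20.5
δS = √(53.9) = 7.34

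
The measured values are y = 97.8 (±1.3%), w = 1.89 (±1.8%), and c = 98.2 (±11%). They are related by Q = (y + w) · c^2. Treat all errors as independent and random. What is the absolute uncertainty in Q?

Let u = y + w = 99.7. δu = √(δy² + δw²) = √(1.62 + 0.00116) = 1.27, so δu/u = 0.0128.
Q is then a monomial in u, c:
δQ/Q = √((δu/u)² + (2·δc/c)²) = √(0.000163 + 0.0484) = 0.220
Q = 9.61e+05, so δQ = 0.220 × 9.61e+05 = 2.12e+05.

2.12e+05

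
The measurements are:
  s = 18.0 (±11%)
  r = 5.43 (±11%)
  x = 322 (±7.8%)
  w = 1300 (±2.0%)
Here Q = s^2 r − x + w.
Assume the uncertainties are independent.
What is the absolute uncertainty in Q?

Let p = s^2·r = 1760. δp/p = √((2·δs/s)² + (1·δr/r)²) = √(0.0484 + 0.0121) = 0.246, so δp = 433.
Q = p − x + w: δQ = √(δp² + δx² + δw²) = √(1.87e+05 + 631 + 676) = 434

434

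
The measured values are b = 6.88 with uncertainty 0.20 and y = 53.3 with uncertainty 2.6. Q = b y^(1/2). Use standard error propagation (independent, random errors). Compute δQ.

Relative error in a monomial: (δQ/Q)² = Σ (nᵢ · δxᵢ/xᵢ)².
  (1·δb/b)² = (1×0.0291)² = 0.000845;  (½·δy/y)² = (0.5×0.0488)² = 0.000595
δQ/Q = √(0.00144) = 0.0379
Q = 50.2, so δQ = 0.0379 × 50.2 = 1.91.

1.91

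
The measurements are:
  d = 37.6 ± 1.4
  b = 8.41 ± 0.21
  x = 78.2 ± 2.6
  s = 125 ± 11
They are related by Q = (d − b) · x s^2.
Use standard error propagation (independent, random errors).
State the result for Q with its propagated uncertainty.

Let u = d − b = 29.2. δu = √(δd² + δb²) = √(1.96 + 0.0441) = 1.42, so δu/u = 0.0485.
Q is then a monomial in u, x, s:
δQ/Q = √((δu/u)² + (1·δx/x)² + (2·δs/s)²) = √(0.00235 + 0.00111 + 0.0310) = 0.186
Q = 3.57e+07, so δQ = 0.186 × 3.57e+07 = 6.62e+06.

(3.57 ± 0.662) × 10^7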